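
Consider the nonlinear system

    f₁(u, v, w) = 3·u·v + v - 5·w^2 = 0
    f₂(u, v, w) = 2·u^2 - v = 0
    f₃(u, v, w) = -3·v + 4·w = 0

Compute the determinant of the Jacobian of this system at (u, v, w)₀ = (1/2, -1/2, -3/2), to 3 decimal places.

-104.000

J = [[3·v, 3·u + 1, -10·w], [4·u, -1, 0], [0, -3, 4]].
At the point, J = [[-1.500, 2.500, 15.000], [2.000, -1.000, 0.000], [0.000, -3.000, 4.000]].
det J = -104.000.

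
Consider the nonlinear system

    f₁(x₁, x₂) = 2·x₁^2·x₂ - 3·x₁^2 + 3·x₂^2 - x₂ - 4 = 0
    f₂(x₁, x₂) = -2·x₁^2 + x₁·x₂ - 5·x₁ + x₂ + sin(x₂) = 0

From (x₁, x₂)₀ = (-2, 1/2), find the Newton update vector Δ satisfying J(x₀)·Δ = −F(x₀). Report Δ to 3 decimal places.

(-0.510, 1.583)

At (-2, 1/2): F = (-11.750, 1.97943).
Jacobian J = [[4·x₁·x₂ - 6·x₁, 2·x₁^2 + 6·x₂ - 1], [-4·x₁ + x₂ - 5, x₁ + cos(x₂) + 1]].
At the point, J = [[8.000, 10.000], [3.500, -0.12242]] (det J = -35.97934).
Solving J·Δ = −F gives Δ = (-0.510, 1.583).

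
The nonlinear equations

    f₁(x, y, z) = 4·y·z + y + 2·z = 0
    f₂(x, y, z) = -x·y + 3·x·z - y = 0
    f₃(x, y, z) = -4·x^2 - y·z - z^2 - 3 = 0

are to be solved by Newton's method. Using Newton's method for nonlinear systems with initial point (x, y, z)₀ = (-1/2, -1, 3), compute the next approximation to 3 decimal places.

(-0.396, -0.777, 0.949)

At (-1/2, -1, 3): F = (-7.000, -4.000, -10.000).
Jacobian J = [[0, 4·z + 1, 4·y + 2], [-y + 3·z, -x - 1, 3·x], [-8·x, -z, -y - 2·z]].
At the point, J = [[0.000, 13.000, -2.000], [10.000, -0.500, -1.500], [4.000, -3.000, -5.000]] (det J = 628.000).
Solving J·Δ = −F gives Δ = (0.104, 0.223, -2.051).
Then the next iterate is (x, y, z)₁ = (-0.396, -0.777, 0.949).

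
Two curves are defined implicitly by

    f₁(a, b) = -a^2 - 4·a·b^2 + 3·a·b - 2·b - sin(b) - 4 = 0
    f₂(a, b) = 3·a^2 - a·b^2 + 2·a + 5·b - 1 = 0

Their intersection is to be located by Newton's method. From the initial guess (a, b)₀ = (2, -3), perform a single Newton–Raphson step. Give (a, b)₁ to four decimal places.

At (2, -3): F = (-91.858880, -18.0000).
Jacobian J = [[-2·a - 4·b^2 + 3·b, -8·a·b + 3·a - cos(b) - 2], [6·a - b^2 + 2, -2·a·b + 5]].
At the point, J = [[-49.0000, 52.989992], [5.0000, 17.0000]] (det J = -1097.949962).
Solving J·Δ = −F gives Δ = (-0.5536, 1.2216).
Then the next iterate is (a, b)₁ = (1.4464, -1.7784).

(1.4464, -1.7784)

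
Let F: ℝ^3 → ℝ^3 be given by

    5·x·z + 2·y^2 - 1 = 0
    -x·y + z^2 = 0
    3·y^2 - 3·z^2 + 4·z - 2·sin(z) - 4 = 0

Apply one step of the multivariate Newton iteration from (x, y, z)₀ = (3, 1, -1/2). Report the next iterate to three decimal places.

(-2.393, 2.137, -1.269)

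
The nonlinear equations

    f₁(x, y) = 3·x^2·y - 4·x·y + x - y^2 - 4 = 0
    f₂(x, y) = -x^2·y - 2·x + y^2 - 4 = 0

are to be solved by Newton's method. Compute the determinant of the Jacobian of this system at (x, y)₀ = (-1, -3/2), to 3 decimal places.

J = [[6·x·y - 4·y + 1, 3·x^2 - 4·x - 2·y], [-2·x·y - 2, -x^2 + 2·y]].
At the point, J = [[16.000, 10.000], [-5.000, -4.000]].
det J = -14.000.

-14.000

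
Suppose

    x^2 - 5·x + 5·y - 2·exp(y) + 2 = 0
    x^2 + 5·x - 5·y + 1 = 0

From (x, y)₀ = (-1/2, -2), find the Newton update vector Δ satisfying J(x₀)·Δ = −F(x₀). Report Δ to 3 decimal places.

At (-1/2, -2): F = (-5.52067, 8.750).
Jacobian J = [[2·x - 5, -2·exp(y) + 5], [2·x + 5, -5]].
At the point, J = [[-6.000, 4.72933], [4.000, -5.000]] (det J = 11.08268).
Solving J·Δ = −F gives Δ = (1.243, 2.745).

(1.243, 2.745)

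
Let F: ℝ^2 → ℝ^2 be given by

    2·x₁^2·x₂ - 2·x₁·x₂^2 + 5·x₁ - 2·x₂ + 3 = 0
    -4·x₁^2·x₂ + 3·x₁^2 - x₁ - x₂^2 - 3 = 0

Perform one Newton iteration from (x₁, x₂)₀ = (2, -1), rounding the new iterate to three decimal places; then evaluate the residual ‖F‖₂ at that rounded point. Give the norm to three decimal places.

3.654

At (2, -1): F = (3.000, 22.000).
Jacobian J = [[4·x₁·x₂ - 2·x₂^2 + 5, 2·x₁^2 - 4·x₁·x₂ - 2], [-8·x₁·x₂ + 6·x₁ - 1, -4·x₁^2 - 2·x₂]].
At the point, J = [[-5.000, 14.000], [27.000, -14.000]] (det J = -308.000).
Solving J·Δ = −F gives Δ = (-1.136, -0.620).
Then the next iterate is (x₁, x₂)₁ = (0.864, -1.620).
Re-evaluating at (0.864, -1.620): F = (3.60639, 0.58838), so ‖F‖₂ = 3.654.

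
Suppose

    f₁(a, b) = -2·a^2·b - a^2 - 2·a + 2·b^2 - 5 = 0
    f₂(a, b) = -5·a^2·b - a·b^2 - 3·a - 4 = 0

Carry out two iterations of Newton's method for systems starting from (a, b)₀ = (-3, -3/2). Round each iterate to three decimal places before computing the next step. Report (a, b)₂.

(-0.831, -1.299)

At (-3, -3/2): F = (23.500, 79.250).
Jacobian J = [[-4·a·b - 2·a - 2, -2·a^2 + 4·b], [-10·a·b - b^2 - 3, -5·a^2 - 2·a·b]].
At the point, J = [[-14.000, -24.000], [-50.250, -54.000]] (det J = -450.000).
Solving J·Δ = −F gives Δ = (1.407, 0.159).
Then the next iterate is (a, b)₁ = (-1.593, -1.341).
Round to (-1.593, -1.341) and repeat: F = (6.05089, 20.65860), J = [[-7.35885, -10.43930], [-26.16041, -16.96067]].
Δ = (0.762, 0.042), so (a, b)₂ = (-0.831, -1.299).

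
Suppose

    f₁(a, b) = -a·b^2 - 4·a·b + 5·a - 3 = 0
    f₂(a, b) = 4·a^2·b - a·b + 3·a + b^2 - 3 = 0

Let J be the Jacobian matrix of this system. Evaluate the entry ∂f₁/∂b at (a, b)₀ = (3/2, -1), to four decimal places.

-3.0000

∂f₁/∂b = -2·a·b - 4·a.
At (3/2, -1) this is -3.0000.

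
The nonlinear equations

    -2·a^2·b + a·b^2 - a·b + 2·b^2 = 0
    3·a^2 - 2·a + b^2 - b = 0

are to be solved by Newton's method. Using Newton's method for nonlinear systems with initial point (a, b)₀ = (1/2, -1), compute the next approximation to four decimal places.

At (1/2, -1): F = (3.5000, 1.7500).
Jacobian J = [[-4·a·b + b^2 - b, -2·a^2 + 2·a·b - a + 4·b], [6·a - 2, 2·b - 1]].
At the point, J = [[4.0000, -6.0000], [1.0000, -3.0000]] (det J = -6.0000).
Solving J·Δ = −F gives Δ = (0.0000, 0.5833).
Then the next iterate is (a, b)₁ = (0.5000, -0.4167).

(0.5000, -0.4167)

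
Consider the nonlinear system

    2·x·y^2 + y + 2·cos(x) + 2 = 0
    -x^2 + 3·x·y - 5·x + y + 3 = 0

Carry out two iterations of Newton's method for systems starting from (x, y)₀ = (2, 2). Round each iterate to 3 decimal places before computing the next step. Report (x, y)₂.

At (2, 2): F = (19.16771, 3.000).
Jacobian J = [[2·y^2 - 2·sin(x), 4·x·y + 1], [-2·x + 3·y - 5, 3·x + 1]].
At the point, J = [[6.18141, 17.000], [-3.000, 7.000]] (det J = 94.26984).
Solving J·Δ = −F gives Δ = (-0.882, -0.807).
Then the next iterate is (x, y)₁ = (1.118, 1.193).
Round to (1.118, 1.193) and repeat: F = (7.25035, 1.35440), J = [[1.04804, 6.33510], [-3.657, 4.354]].
Δ = (-0.829, -1.007), so (x, y)₂ = (0.289, 0.186).

(0.289, 0.186)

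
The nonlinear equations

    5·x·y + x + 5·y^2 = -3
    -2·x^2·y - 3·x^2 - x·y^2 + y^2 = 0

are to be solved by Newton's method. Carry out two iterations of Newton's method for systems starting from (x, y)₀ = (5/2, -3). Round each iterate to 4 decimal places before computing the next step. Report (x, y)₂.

(2.5128, -1.9609)

At (5/2, -3): F = (13.0000, 5.2500).
Jacobian J = [[5·y + 1, 5·x + 10·y], [-4·x·y - 6·x - y^2, -2·x^2 - 2·x·y + 2·y]].
At the point, J = [[-14.0000, -17.5000], [6.0000, -3.5000]] (det J = 154.0000).
Solving J·Δ = −F gives Δ = (-0.3011, 0.9838).
Then the next iterate is (x, y)₁ = (2.1989, -2.0162).
Round to (2.1989, -2.0162) and repeat: F = (3.357101, 0.118217), J = [[-9.0810, -9.1675], [0.475226, -4.835878]].
Δ = (0.3139, 0.0553), so (x, y)₂ = (2.5128, -1.9609).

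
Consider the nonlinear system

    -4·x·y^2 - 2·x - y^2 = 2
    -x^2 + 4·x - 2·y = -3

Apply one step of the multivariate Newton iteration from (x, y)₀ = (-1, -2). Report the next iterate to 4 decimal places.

At (-1, -2): F = (12.0000, 2.0000).
Jacobian J = [[-4·y^2 - 2, -8·x·y - 2·y], [-2·x + 4, -2]].
At the point, J = [[-18.0000, -12.0000], [6.0000, -2.0000]] (det J = 108.0000).
Solving J·Δ = −F gives Δ = (0.0000, 1.0000).
Then the next iterate is (x, y)₁ = (-1.0000, -1.0000).

(-1.0000, -1.0000)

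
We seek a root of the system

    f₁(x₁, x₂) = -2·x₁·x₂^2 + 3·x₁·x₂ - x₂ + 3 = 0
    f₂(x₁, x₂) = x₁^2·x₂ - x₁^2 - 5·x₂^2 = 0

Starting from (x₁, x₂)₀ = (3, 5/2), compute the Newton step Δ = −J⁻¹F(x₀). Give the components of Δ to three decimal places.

At (3, 5/2): F = (-14.500, -17.750).
Jacobian J = [[-2·x₂^2 + 3·x₂, -4·x₁·x₂ + 3·x₁ - 1], [2·x₁·x₂ - 2·x₁, x₁^2 - 10·x₂]].
At the point, J = [[-5.000, -22.000], [9.000, -16.000]] (det J = 278.000).
Solving J·Δ = −F gives Δ = (0.570, -0.789).

(0.570, -0.789)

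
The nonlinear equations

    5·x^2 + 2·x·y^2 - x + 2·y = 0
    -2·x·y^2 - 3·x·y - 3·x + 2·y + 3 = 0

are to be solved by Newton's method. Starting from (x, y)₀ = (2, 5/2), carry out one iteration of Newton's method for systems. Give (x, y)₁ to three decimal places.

(0.736, 2.128)

At (2, 5/2): F = (48.000, -38.000).
Jacobian J = [[10·x + 2·y^2 - 1, 4·x·y + 2], [-2·y^2 - 3·y - 3, -4·x·y - 3·x + 2]].
At the point, J = [[31.500, 22.000], [-23.000, -24.000]] (det J = -250.000).
Solving J·Δ = −F gives Δ = (-1.264, -0.372).
Then the next iterate is (x, y)₁ = (0.736, 2.128).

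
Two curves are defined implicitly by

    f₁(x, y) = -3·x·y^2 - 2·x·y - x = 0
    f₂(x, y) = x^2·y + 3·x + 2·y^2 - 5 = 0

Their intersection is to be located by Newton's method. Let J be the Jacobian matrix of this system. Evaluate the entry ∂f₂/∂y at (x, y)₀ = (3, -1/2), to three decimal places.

7.000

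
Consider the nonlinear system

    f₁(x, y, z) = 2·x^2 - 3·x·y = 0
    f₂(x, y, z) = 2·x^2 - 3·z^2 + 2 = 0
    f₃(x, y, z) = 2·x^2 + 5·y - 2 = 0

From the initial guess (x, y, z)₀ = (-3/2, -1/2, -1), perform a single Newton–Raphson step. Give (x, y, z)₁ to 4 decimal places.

(-4.0000, -3.5000, -4.0833)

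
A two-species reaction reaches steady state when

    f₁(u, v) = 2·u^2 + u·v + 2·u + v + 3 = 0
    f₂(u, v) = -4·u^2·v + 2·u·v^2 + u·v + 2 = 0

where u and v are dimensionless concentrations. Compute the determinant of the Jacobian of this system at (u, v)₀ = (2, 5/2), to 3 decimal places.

150.000

J = [[4·u + v + 2, u + 1], [-8·u·v + 2·v^2 + v, -4·u^2 + 4·u·v + u]].
At the point, J = [[12.500, 3.000], [-25.000, 6.000]].
det J = 150.000.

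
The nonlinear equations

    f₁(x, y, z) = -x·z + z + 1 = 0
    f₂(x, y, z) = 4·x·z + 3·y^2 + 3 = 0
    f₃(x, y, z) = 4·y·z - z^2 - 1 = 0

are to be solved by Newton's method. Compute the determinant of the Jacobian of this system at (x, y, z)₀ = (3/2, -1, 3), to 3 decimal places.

J = [[-z, 0, -x + 1], [4·z, 6·y, 4·x], [0, 4·z, 4·y - 2·z]].
At the point, J = [[-3.000, 0.000, -0.500], [12.000, -6.000, 6.000], [0.000, 12.000, -10.000]].
det J = -36.000.

-36.000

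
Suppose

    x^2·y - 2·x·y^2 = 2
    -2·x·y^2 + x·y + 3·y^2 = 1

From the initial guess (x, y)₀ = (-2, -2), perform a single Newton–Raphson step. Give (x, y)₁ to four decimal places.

At (-2, -2): F = (6.0000, 31.0000).
Jacobian J = [[2·x·y - 2·y^2, x^2 - 4·x·y], [-2·y^2 + y, -4·x·y + x + 6·y]].
At the point, J = [[0.0000, -12.0000], [-10.0000, -30.0000]] (det J = -120.0000).
Solving J·Δ = −F gives Δ = (1.6000, 0.5000).
Then the next iterate is (x, y)₁ = (-0.4000, -1.5000).

(-0.4000, -1.5000)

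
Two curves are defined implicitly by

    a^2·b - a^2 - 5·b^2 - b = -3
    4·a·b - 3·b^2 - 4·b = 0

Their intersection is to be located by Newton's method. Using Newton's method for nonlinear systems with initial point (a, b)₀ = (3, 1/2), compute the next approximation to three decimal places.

(1.762, 0.345)

At (3, 1/2): F = (-3.250, 3.250).
Jacobian J = [[2·a·b - 2·a, a^2 - 10·b - 1], [4·b, 4·a - 6·b - 4]].
At the point, J = [[-3.000, 3.000], [2.000, 5.000]] (det J = -21.000).
Solving J·Δ = −F gives Δ = (-1.238, -0.155).
Then the next iterate is (a, b)₁ = (1.762, 0.345).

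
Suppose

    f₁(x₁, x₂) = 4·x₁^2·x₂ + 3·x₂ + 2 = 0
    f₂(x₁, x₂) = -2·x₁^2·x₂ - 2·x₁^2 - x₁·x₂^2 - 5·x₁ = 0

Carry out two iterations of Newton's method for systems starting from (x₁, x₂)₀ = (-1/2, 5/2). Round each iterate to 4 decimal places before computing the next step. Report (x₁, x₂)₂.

At (-1/2, 5/2): F = (12.0000, 3.8750).
Jacobian J = [[8·x₁·x₂, 4·x₁^2 + 3], [-4·x₁·x₂ - 4·x₁ - x₂^2 - 5, -2·x₁^2 - 2·x₁·x₂]].
At the point, J = [[-10.0000, 4.0000], [-4.2500, 2.0000]] (det J = -3.0000).
Solving J·Δ = −F gives Δ = (2.8333, 4.0833).
Then the next iterate is (x₁, x₂)₁ = (2.3333, 6.5833).
Round to (2.3333, 6.5833) and repeat: F = (165.115448, -195.362698), J = [[122.886511, 24.777156], [-119.116294, -41.610206]].
Δ = (-0.9389, -2.0072), so (x₁, x₂)₂ = (1.3944, 4.5761).

(1.3944, 4.5761)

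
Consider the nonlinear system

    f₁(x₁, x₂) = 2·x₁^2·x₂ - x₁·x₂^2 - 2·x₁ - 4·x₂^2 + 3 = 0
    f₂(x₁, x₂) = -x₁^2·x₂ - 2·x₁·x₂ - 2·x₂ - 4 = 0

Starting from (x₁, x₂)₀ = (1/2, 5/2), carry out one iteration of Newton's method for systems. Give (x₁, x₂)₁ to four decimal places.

(-0.7038, 1.5471)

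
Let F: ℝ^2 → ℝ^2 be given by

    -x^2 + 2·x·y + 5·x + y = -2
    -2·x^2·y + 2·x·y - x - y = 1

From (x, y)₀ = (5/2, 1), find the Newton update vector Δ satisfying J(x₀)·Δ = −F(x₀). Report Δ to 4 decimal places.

(1.3277, -2.8176)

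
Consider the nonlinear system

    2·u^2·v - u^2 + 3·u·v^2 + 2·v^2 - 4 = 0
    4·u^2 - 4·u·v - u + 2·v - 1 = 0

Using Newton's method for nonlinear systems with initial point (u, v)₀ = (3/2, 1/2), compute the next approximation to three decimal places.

At (3/2, 1/2): F = (-2.375, 4.500).
Jacobian J = [[4·u·v - 2·u + 3·v^2, 2·u^2 + 6·u·v + 4·v], [8·u - 4·v - 1, -4·u + 2]].
At the point, J = [[0.750, 11.000], [9.000, -4.000]] (det J = -102.000).
Solving J·Δ = −F gives Δ = (-0.392, 0.243).
Then the next iterate is (u, v)₁ = (1.108, 0.743).

(1.108, 0.743)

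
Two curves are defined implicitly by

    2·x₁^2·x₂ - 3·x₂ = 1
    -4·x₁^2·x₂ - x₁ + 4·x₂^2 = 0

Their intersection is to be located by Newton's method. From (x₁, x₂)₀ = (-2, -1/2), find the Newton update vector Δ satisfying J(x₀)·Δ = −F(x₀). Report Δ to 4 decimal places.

(0.4286, 0.3571)

At (-2, -1/2): F = (-3.5000, 11.0000).
Jacobian J = [[4·x₁·x₂, 2·x₁^2 - 3], [-8·x₁·x₂ - 1, -4·x₁^2 + 8·x₂]].
At the point, J = [[4.0000, 5.0000], [-9.0000, -20.0000]] (det J = -35.0000).
Solving J·Δ = −F gives Δ = (0.4286, 0.3571).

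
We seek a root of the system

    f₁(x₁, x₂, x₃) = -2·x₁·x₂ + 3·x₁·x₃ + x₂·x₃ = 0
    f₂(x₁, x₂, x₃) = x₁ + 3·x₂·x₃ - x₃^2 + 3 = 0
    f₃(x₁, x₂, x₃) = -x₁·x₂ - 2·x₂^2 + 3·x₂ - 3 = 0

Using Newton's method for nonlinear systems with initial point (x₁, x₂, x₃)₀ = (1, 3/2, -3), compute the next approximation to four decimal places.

At (1, 3/2, -3): F = (-16.5000, -18.5000, -4.5000).
Jacobian J = [[-2·x₂ + 3·x₃, -2·x₁ + x₃, 3·x₁ + x₂], [1, 3·x₃, 3·x₂ - 2·x₃], [-x₂, -x₁ - 4·x₂ + 3, 0]].
At the point, J = [[-12.0000, -5.0000, 4.5000], [1.0000, -9.0000, 10.5000], [-1.5000, -4.0000, 0.0000]] (det J = -504.0000).
Solving J·Δ = −F gives Δ = (-0.6071, -0.8973, 1.0506).
Then the next iterate is (x₁, x₂, x₃)₁ = (0.3929, 0.6027, -1.9494).

(0.3929, 0.6027, -1.9494)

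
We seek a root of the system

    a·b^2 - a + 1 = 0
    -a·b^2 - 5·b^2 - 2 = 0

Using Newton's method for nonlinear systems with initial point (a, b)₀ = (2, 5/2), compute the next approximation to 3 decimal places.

(2.454, 1.112)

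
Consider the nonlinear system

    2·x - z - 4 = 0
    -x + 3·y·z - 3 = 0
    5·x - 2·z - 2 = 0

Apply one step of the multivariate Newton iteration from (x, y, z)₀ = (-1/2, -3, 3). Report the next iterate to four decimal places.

(-6.0000, -19.3333, -16.0000)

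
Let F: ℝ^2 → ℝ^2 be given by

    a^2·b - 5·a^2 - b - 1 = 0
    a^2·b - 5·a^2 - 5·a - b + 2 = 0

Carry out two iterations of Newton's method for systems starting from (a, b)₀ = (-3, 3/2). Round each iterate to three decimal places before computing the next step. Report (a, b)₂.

(0.600, -4.375)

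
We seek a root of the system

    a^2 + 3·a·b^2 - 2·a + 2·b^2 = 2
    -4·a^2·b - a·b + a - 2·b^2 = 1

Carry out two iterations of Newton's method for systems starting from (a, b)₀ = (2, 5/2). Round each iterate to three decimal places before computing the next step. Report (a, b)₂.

At (2, 5/2): F = (48.000, -56.500).
Jacobian J = [[2·a + 3·b^2 - 2, 6·a·b + 4·b], [-8·a·b - b + 1, -4·a^2 - a - 4·b]].
At the point, J = [[20.750, 40.000], [-41.500, -28.000]] (det J = 1079.000).
Solving J·Δ = −F gives Δ = (-0.849, -0.760).
Then the next iterate is (a, b)₁ = (1.151, 1.740).
Round to (1.151, 1.740) and repeat: F = (13.53230, -17.12755), J = [[9.38480, 18.97644], [-16.76192, -13.41020]].
Δ = (-0.747, -0.344), so (a, b)₂ = (0.404, 1.396).

(0.404, 1.396)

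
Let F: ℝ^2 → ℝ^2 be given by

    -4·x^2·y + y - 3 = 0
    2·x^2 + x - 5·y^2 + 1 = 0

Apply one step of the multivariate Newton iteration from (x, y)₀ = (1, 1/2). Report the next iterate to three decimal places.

(0.121, 0.171)

At (1, 1/2): F = (-4.500, 2.750).
Jacobian J = [[-8·x·y, -4·x^2 + 1], [4·x + 1, -10·y]].
At the point, J = [[-4.000, -3.000], [5.000, -5.000]] (det J = 35.000).
Solving J·Δ = −F gives Δ = (-0.879, -0.329).
Then the next iterate is (x, y)₁ = (0.121, 0.171).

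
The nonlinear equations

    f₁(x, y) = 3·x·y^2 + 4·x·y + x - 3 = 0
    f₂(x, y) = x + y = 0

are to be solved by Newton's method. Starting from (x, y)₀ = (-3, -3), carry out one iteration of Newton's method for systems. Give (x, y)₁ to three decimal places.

At (-3, -3): F = (-51.000, -6.000).
Jacobian J = [[3·y^2 + 4·y + 1, 6·x·y + 4·x], [1, 1]].
At the point, J = [[16.000, 42.000], [1.000, 1.000]] (det J = -26.000).
Solving J·Δ = −F gives Δ = (7.731, -1.731).
Then the next iterate is (x, y)₁ = (4.731, -4.731).

(4.731, -4.731)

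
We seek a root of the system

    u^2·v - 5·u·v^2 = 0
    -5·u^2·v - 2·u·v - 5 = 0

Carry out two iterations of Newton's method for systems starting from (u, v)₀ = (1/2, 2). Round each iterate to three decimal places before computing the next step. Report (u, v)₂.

At (1/2, 2): F = (-9.500, -9.500).
Jacobian J = [[2·u·v - 5·v^2, u^2 - 10·u·v], [-10·u·v - 2·v, -5·u^2 - 2·u]].
At the point, J = [[-18.000, -9.750], [-14.000, -2.250]] (det J = -96.000).
Solving J·Δ = −F gives Δ = (-0.742, 0.396).
Then the next iterate is (u, v)₁ = (-0.242, 2.396).
Round to (-0.242, 2.396) and repeat: F = (7.08671, -4.54193), J = [[-29.86374, 5.85688], [1.00632, 0.19118]].
Δ = (2.409, 11.075), so (u, v)₂ = (2.167, 13.471).

(2.167, 13.471)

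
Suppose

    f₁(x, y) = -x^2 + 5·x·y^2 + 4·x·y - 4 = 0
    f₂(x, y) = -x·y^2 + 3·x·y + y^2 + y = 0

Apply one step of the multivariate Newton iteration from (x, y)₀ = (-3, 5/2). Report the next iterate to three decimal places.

(-1.215, 1.897)

At (-3, 5/2): F = (-136.750, 5.000).
Jacobian J = [[-2·x + 5·y^2 + 4·y, 10·x·y + 4·x], [-y^2 + 3·y, -2·x·y + 3·x + 2·y + 1]].
At the point, J = [[47.250, -87.000], [1.250, 12.000]] (det J = 675.750).
Solving J·Δ = −F gives Δ = (1.785, -0.603).
Then the next iterate is (x, y)₁ = (-1.215, 1.897).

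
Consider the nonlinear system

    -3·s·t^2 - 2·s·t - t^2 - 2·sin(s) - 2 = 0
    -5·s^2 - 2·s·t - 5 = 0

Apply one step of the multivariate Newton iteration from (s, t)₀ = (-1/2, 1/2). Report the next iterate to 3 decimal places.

At (-1/2, 1/2): F = (-0.41615, -5.750).
Jacobian J = [[-3·t^2 - 2·t - 2·cos(s), -6·s·t - 2·s - 2·t], [-10·s - 2·t, -2·s]].
At the point, J = [[-3.50517, 1.500], [4.000, 1.000]] (det J = -9.50517).
Solving J·Δ = −F gives Δ = (0.864, 2.296).
Then the next iterate is (s, t)₁ = (0.364, 2.796).

(0.364, 2.796)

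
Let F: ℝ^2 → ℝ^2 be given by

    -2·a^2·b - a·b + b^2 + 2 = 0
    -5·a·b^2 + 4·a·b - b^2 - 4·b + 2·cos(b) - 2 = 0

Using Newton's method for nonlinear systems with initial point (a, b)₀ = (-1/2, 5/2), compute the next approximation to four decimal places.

At (-1/2, 5/2): F = (8.2500, -9.227287).
Jacobian J = [[-4·a·b - b, -2·a^2 - a + 2·b], [-5·b^2 + 4·b, -10·a·b + 4·a - 2·b - 2·sin(b) - 4]].
At the point, J = [[2.5000, 5.0000], [-21.2500, 0.303056]] (det J = 107.007639).
Solving J·Δ = −F gives Δ = (-0.4545, -1.4227).
Then the next iterate is (a, b)₁ = (-0.9545, 1.0773).

(-0.9545, 1.0773)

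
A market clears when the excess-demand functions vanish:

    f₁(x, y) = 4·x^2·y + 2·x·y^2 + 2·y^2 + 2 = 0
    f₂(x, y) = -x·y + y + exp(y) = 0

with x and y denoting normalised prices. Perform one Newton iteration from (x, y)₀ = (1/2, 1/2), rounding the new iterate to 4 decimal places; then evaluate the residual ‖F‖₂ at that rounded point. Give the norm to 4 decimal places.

At (1/2, 1/2): F = (3.2500, 1.898721).
Jacobian J = [[8·x·y + 2·y^2, 4·x^2 + 4·x·y + 4·y], [-y, -x + exp(y) + 1]].
At the point, J = [[2.5000, 4.0000], [-0.5000, 2.148721]] (det J = 7.371803).
Solving J·Δ = −F gives Δ = (0.0830, -0.8643).
Then the next iterate is (x, y)₁ = (0.5830, -0.3643).
Re-evaluating at (0.5830, -0.3643): F = (1.924888, 0.542770), so ‖F‖₂ = 1.9999.

1.9999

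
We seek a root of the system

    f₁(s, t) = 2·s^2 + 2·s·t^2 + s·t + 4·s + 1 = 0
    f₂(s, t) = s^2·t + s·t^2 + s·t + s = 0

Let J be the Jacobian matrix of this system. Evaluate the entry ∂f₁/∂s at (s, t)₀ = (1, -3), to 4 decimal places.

23.0000

∂f₁/∂s = 4·s + 2·t^2 + t + 4.
At (1, -3) this is 23.0000.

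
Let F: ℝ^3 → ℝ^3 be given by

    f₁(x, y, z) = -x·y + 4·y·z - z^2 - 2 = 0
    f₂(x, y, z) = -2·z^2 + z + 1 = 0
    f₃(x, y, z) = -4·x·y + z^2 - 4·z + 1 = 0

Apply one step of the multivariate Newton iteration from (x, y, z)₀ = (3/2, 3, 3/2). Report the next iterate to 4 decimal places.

At (3/2, 3, 3/2): F = (9.2500, -2.0000, -20.7500).
Jacobian J = [[-y, -x + 4·z, 4·y - 2·z], [0, 0, -4·z + 1], [-4·y, -4·x, 2·z - 4]].
At the point, J = [[-3.0000, 4.5000, 9.0000], [0.0000, 0.0000, -5.0000], [-12.0000, -6.0000, -1.0000]] (det J = 360.0000).
Solving J·Δ = −F gives Δ = (-0.8010, -1.7896, -0.4000).
Then the next iterate is (x, y, z)₁ = (0.6990, 1.2104, 1.1000).

(0.6990, 1.2104, 1.1000)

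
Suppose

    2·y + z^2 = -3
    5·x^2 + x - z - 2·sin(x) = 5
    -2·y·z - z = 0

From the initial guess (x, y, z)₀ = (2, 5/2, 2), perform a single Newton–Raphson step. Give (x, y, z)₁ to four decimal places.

At (2, 5/2, 2): F = (12.0000, 13.181405, -12.0000).
Jacobian J = [[0, 2, 2·z], [10·x - 2·cos(x) + 1, 0, -1], [0, -2·z, -2·y - 1]].
At the point, J = [[0.0000, 2.0000, 4.0000], [21.832294, 0.0000, -1.0000], [0.0000, -4.0000, -6.0000]] (det J = -87.329175).
Solving J·Δ = −F gives Δ = (-0.8786, 6.0000, -6.0000).
Then the next iterate is (x, y, z)₁ = (1.1214, 8.5000, -4.0000).

(1.1214, 8.5000, -4.0000)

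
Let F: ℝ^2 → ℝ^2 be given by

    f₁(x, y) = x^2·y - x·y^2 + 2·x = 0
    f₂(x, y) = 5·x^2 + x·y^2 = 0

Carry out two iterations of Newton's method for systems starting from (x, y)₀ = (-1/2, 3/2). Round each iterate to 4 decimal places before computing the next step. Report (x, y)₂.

At (-1/2, 3/2): F = (0.5000, 0.1250).
Jacobian J = [[2·x·y - y^2 + 2, x^2 - 2·x·y], [10·x + y^2, 2·x·y]].
At the point, J = [[-1.7500, 1.7500], [-2.7500, -1.5000]] (det J = 7.4375).
Solving J·Δ = −F gives Δ = (0.1303, -0.1555).
Then the next iterate is (x, y)₁ = (-0.3697, 1.3445).
Round to (-0.3697, 1.3445) and repeat: F = (0.112663, 0.015091), J = [[-0.801804, 1.130801], [-1.889320, -0.994123]].
Δ = (0.0440, -0.0684), so (x, y)₂ = (-0.3257, 1.2761).

(-0.3257, 1.2761)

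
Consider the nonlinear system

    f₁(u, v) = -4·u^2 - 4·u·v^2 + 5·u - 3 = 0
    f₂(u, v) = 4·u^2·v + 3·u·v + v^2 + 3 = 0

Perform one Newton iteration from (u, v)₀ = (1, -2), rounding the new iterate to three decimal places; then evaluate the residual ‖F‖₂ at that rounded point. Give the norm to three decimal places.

5.659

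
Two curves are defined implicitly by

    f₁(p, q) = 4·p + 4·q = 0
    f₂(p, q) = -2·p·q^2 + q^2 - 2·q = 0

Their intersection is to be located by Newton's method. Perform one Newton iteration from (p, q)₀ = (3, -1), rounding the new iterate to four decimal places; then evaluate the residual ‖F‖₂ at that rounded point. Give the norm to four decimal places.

At (3, -1): F = (8.0000, -3.0000).
Jacobian J = [[4, 4], [-2·q^2, -4·p·q + 2·q - 2]].
At the point, J = [[4.0000, 4.0000], [-2.0000, 8.0000]] (det J = 40.0000).
Solving J·Δ = −F gives Δ = (-1.9000, -0.1000).
Then the next iterate is (p, q)₁ = (1.1000, -1.1000).
Re-evaluating at (1.1000, -1.1000): F = (0.0000, 0.7480), so ‖F‖₂ = 0.7480.

0.7480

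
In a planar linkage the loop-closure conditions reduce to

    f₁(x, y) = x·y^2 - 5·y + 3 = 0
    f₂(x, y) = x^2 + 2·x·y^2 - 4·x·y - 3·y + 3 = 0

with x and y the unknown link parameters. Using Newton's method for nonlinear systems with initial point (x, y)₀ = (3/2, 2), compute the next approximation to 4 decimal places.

(1.7500, 2.0000)

At (3/2, 2): F = (-1.0000, -0.7500).
Jacobian J = [[y^2, 2·x·y - 5], [2·x + 2·y^2 - 4·y, 4·x·y - 4·x - 3]].
At the point, J = [[4.0000, 1.0000], [3.0000, 3.0000]] (det J = 9.0000).
Solving J·Δ = −F gives Δ = (0.2500, 0.0000).
Then the next iterate is (x, y)₁ = (1.7500, 2.0000).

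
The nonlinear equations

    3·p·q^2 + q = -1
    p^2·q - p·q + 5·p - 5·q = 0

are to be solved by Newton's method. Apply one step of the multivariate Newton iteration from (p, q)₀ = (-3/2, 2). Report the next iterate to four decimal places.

(-3.7917, -0.5000)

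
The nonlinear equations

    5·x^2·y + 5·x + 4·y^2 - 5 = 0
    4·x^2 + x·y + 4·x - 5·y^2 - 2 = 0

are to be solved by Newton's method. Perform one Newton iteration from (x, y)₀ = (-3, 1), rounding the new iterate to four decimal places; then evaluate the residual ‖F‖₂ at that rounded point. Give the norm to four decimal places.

7.3583

At (-3, 1): F = (29.0000, 14.0000).
Jacobian J = [[10·x·y + 5, 5·x^2 + 8·y], [8·x + y + 4, x - 10·y]].
At the point, J = [[-25.0000, 53.0000], [-19.0000, -13.0000]] (det J = 1332.0000).
Solving J·Δ = −F gives Δ = (0.8401, -0.1509).
Then the next iterate is (x, y)₁ = (-2.1599, 0.8491).
Re-evaluating at (-2.1599, 0.8491): F = (6.890354, 2.582247), so ‖F‖₂ = 7.3583.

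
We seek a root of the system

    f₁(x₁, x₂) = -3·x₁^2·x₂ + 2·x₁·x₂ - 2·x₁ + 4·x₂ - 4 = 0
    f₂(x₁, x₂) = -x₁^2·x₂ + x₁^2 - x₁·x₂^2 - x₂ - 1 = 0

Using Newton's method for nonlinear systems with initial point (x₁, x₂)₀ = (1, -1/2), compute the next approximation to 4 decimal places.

(1.6364, 2.0000)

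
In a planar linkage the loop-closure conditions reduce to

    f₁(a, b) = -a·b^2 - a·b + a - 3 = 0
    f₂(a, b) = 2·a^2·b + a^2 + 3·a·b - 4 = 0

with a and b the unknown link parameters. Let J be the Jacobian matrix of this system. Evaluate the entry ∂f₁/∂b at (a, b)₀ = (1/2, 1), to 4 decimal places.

-1.5000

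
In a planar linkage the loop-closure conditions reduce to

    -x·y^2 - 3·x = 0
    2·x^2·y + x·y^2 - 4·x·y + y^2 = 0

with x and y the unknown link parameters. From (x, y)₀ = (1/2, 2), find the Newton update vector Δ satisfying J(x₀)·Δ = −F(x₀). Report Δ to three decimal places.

(-0.310, -0.667)

At (1/2, 2): F = (-3.500, 3.000).
Jacobian J = [[-y^2 - 3, -2·x·y], [4·x·y + y^2 - 4·y, 2·x^2 + 2·x·y - 4·x + 2·y]].
At the point, J = [[-7.000, -2.000], [0.000, 4.500]] (det J = -31.500).
Solving J·Δ = −F gives Δ = (-0.310, -0.667).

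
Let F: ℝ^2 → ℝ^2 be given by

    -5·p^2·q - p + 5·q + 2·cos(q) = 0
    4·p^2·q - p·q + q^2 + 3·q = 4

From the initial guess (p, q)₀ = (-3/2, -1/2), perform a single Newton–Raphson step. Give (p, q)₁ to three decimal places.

At (-3/2, -1/2): F = (6.38017, -10.500).
Jacobian J = [[-10·p·q - 1, -5·p^2 - 2·sin(q) + 5], [8·p·q - q, 4·p^2 - p + 2·q + 3]].
At the point, J = [[-8.500, -5.29115], [6.500, 12.500]] (det J = -71.85753).
Solving J·Δ = −F gives Δ = (0.337, 0.665).
Then the next iterate is (p, q)₁ = (-1.163, 0.165).

(-1.163, 0.165)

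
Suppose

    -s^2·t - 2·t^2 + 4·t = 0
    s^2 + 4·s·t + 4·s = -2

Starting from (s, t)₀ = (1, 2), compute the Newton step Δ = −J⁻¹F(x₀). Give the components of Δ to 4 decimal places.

(-1.2407, 0.5926)

At (1, 2): F = (-2.0000, 15.0000).
Jacobian J = [[-2·s·t, -s^2 - 4·t + 4], [2·s + 4·t + 4, 4·s]].
At the point, J = [[-4.0000, -5.0000], [14.0000, 4.0000]] (det J = 54.0000).
Solving J·Δ = −F gives Δ = (-1.2407, 0.5926).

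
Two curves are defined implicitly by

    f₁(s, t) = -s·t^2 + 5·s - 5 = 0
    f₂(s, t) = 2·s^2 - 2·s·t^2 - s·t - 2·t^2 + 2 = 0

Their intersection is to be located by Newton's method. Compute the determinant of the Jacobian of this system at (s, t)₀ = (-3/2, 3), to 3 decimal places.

J = [[-t^2 + 5, -2·s·t], [4·s - 2·t^2 - t, -4·s·t - s - 4·t]].
At the point, J = [[-4.000, 9.000], [-27.000, 7.500]].
det J = 213.000.

213.000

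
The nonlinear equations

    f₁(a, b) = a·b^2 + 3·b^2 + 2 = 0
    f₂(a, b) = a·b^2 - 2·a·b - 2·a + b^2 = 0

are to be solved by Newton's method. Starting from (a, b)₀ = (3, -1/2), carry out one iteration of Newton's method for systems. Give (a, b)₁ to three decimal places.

(-3.714, -0.196)

At (3, -1/2): F = (3.500, -2.000).
Jacobian J = [[b^2, 2·a·b + 6·b], [b^2 - 2·b - 2, 2·a·b - 2·a + 2·b]].
At the point, J = [[0.250, -6.000], [-0.750, -10.000]] (det J = -7.000).
Solving J·Δ = −F gives Δ = (-6.714, 0.304).
Then the next iterate is (a, b)₁ = (-3.714, -0.196).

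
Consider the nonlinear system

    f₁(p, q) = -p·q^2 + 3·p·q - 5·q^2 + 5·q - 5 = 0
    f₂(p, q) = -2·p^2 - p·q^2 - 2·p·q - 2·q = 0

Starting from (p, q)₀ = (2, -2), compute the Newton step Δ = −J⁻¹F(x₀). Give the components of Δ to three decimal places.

(-0.158, 1.370)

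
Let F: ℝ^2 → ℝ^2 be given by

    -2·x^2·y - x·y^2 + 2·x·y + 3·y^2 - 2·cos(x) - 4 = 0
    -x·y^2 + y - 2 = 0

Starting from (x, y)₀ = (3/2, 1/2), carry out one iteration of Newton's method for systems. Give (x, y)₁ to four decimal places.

At (3/2, 1/2): F = (-4.516474, -1.8750).
Jacobian J = [[-4·x·y - y^2 + 2·y + 2·sin(x), -2·x^2 - 2·x·y + 2·x + 6·y], [-y^2, -2·x·y + 1]].
At the point, J = [[-0.255010, 0.0000], [-0.2500, -0.5000]] (det J = 0.127505).
Solving J·Δ = −F gives Δ = (-17.7110, 5.1055).
Then the next iterate is (x, y)₁ = (-16.2110, 5.6055).

(-16.2110, 5.6055)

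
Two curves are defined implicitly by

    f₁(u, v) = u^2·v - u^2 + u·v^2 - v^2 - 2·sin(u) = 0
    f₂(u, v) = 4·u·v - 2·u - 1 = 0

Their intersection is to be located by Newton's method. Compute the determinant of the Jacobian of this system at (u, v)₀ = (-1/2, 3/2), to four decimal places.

17.0103

J = [[2·u·v - 2·u + v^2 - 2·cos(u), u^2 + 2·u·v - 2·v], [4·v - 2, 4·u]].
At the point, J = [[-0.005165, -4.2500], [4.0000, -2.0000]].
det J = 17.0103.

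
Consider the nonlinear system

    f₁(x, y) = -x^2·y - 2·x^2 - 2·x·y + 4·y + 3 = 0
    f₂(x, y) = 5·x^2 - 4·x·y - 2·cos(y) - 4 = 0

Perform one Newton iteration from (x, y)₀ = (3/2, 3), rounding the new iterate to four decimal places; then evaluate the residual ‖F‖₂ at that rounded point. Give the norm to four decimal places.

3.0680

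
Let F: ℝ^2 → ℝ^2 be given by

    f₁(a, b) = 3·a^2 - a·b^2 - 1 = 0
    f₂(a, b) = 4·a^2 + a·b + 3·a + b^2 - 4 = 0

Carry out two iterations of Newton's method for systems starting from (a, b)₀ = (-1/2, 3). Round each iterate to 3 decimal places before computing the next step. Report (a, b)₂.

(-0.201, 2.222)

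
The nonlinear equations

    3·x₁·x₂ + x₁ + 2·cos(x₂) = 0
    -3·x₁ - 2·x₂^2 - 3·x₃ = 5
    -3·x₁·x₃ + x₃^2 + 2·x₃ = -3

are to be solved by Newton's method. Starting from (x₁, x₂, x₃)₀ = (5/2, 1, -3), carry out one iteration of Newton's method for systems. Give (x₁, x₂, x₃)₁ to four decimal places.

At (5/2, 1, -3): F = (11.080605, -5.5000, 28.5000).
Jacobian J = [[3·x₂ + 1, 3·x₁ - 2·sin(x₂), 0], [-3, -4·x₂, -3], [-3·x₃, 0, -3·x₁ + 2·x₃ + 2]].
At the point, J = [[4.0000, 5.817058, 0.0000], [-3.0000, -4.0000, -3.0000], [9.0000, 0.0000, -11.5000]] (det J = -173.749069).
Solving J·Δ = −F gives Δ = (-2.0465, -0.4976, 0.8766).
Then the next iterate is (x₁, x₂, x₃)₁ = (0.4535, 0.5024, -2.1234).

(0.4535, 0.5024, -2.1234)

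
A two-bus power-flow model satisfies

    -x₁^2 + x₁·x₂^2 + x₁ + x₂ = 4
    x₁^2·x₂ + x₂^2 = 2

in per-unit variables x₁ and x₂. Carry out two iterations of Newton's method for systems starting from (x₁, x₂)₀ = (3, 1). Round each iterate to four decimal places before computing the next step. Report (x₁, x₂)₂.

(0.6834, 1.3208)

At (3, 1): F = (-6.0000, 8.0000).
Jacobian J = [[-2·x₁ + x₂^2 + 1, 2·x₁·x₂ + 1], [2·x₁·x₂, x₁^2 + 2·x₂]].
At the point, J = [[-4.0000, 7.0000], [6.0000, 11.0000]] (det J = -86.0000).
Solving J·Δ = −F gives Δ = (-1.4186, 0.0465).
Then the next iterate is (x₁, x₂)₁ = (1.5814, 1.0465).
Round to (1.5814, 1.0465) and repeat: F = (-2.141036, 1.712277), J = [[-1.067638, 4.309870], [3.309870, 4.593826]].
Δ = (-0.8980, 0.2743), so (x₁, x₂)₂ = (0.6834, 1.3208).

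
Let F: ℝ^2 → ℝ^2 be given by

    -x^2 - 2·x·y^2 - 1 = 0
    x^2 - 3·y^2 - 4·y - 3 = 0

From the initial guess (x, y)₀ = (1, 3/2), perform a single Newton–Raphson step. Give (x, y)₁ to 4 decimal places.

(1.0415, 0.3718)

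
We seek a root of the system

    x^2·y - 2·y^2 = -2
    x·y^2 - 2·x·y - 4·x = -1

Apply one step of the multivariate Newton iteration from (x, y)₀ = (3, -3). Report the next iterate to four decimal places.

(1.4179, -2.3085)

At (3, -3): F = (-43.0000, 34.0000).
Jacobian J = [[2·x·y, x^2 - 4·y], [y^2 - 2·y - 4, 2·x·y - 2·x]].
At the point, J = [[-18.0000, 21.0000], [11.0000, -24.0000]] (det J = 201.0000).
Solving J·Δ = −F gives Δ = (-1.5821, 0.6915).
Then the next iterate is (x, y)₁ = (1.4179, -2.3085).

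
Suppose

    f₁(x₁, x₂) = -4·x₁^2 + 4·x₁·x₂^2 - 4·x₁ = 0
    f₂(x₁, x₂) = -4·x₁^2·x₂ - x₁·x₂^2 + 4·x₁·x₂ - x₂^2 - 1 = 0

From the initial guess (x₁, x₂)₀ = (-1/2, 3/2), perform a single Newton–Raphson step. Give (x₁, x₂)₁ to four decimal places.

(0.8333, 2.9167)

At (-1/2, 3/2): F = (-3.5000, -6.6250).
Jacobian J = [[-8·x₁ + 4·x₂^2 - 4, 8·x₁·x₂], [-8·x₁·x₂ - x₂^2 + 4·x₂, -4·x₁^2 - 2·x₁·x₂ + 4·x₁ - 2·x₂]].
At the point, J = [[9.0000, -6.0000], [9.7500, -4.5000]] (det J = 18.0000).
Solving J·Δ = −F gives Δ = (1.3333, 1.4167).
Then the next iterate is (x₁, x₂)₁ = (0.8333, 2.9167).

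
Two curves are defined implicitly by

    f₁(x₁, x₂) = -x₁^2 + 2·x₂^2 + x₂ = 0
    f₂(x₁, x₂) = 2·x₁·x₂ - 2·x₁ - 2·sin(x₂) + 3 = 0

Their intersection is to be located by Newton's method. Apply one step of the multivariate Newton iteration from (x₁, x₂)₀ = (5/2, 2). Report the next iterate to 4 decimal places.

At (5/2, 2): F = (3.7500, 6.181405).
Jacobian J = [[-2·x₁, 4·x₂ + 1], [2·x₂ - 2, 2·x₁ - 2·cos(x₂)]].
At the point, J = [[-5.0000, 9.0000], [2.0000, 5.832294]] (det J = -47.161468).
Solving J·Δ = −F gives Δ = (-0.7159, -0.8144).
Then the next iterate is (x₁, x₂)₁ = (1.7841, 1.1856).

(1.7841, 1.1856)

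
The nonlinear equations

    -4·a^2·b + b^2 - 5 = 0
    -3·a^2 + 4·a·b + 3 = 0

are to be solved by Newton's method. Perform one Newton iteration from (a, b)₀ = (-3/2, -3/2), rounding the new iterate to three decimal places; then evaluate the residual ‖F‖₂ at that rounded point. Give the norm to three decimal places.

0.891

At (-3/2, -3/2): F = (10.750, 5.250).
Jacobian J = [[-8·a·b, -4·a^2 + 2·b], [-6·a + 4·b, 4·a]].
At the point, J = [[-18.000, -12.000], [3.000, -6.000]] (det J = 144.000).
Solving J·Δ = −F gives Δ = (0.010, 0.880).
Then the next iterate is (a, b)₁ = (-1.490, -0.620).
Re-evaluating at (-1.490, -0.620): F = (0.89025, 0.03490), so ‖F‖₂ = 0.891.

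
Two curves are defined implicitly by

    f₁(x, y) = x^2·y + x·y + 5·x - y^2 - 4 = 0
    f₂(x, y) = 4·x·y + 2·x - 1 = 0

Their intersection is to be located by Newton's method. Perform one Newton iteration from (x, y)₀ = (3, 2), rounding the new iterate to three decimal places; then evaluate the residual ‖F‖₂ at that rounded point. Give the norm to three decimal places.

10.472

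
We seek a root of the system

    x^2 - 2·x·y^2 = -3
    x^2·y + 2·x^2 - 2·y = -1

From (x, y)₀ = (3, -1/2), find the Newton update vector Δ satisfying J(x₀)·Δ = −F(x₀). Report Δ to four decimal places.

(-1.2581, -0.5968)

At (3, -1/2): F = (10.5000, 15.5000).
Jacobian J = [[2·x - 2·y^2, -4·x·y], [2·x·y + 4·x, x^2 - 2]].
At the point, J = [[5.5000, 6.0000], [9.0000, 7.0000]] (det J = -15.5000).
Solving J·Δ = −F gives Δ = (-1.2581, -0.5968).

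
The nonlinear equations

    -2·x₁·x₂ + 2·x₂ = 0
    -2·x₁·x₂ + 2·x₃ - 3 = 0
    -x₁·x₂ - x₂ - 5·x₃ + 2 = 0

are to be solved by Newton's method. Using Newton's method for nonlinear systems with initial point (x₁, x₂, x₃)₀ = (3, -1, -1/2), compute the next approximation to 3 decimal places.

(1.429, -0.786, 0.714)

At (3, -1, -1/2): F = (4.000, 2.000, 8.500).
Jacobian J = [[-2·x₂, -2·x₁ + 2, 0], [-2·x₂, -2·x₁, 2], [-x₂, -x₁ - 1, -5]].
At the point, J = [[2.000, -4.000, 0.000], [2.000, -6.000, 2.000], [1.000, -4.000, -5.000]] (det J = 28.000).
Solving J·Δ = −F gives Δ = (-1.571, 0.214, 1.214).
Then the next iterate is (x₁, x₂, x₃)₁ = (1.429, -0.786, 0.714).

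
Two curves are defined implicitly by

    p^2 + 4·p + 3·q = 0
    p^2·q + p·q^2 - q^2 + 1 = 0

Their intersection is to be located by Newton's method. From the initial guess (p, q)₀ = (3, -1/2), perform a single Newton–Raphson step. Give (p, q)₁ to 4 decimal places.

(1.1406, -0.8019)

At (3, -1/2): F = (19.5000, -3.0000).
Jacobian J = [[2·p + 4, 3], [2·p·q + q^2, p^2 + 2·p·q - 2·q]].
At the point, J = [[10.0000, 3.0000], [-2.7500, 7.0000]] (det J = 78.2500).
Solving J·Δ = −F gives Δ = (-1.8594, -0.3019).
Then the next iterate is (p, q)₁ = (1.1406, -0.8019).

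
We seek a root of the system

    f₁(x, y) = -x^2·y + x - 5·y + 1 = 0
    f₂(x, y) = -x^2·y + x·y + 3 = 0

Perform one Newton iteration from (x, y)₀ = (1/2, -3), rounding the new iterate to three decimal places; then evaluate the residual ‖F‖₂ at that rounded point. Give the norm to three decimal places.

4311.214

At (1/2, -3): F = (17.250, 2.250).
Jacobian J = [[-2·x·y + 1, -x^2 - 5], [-2·x·y + y, -x^2 + x]].
At the point, J = [[4.000, -5.250], [0.000, 0.250]] (det J = 1.000).
Solving J·Δ = −F gives Δ = (-16.125, -9.000).
Then the next iterate is (x, y)₁ = (-15.625, -12.000).
Re-evaluating at (-15.625, -12.000): F = (2975.06250, 3120.18750), so ‖F‖₂ = 4311.214.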